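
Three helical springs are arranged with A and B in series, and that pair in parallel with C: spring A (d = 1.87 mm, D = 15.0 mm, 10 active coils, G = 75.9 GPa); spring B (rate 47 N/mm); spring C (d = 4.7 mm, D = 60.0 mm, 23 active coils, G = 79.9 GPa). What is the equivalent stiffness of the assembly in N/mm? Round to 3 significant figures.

4.18 N/mm

k_A = Gd⁴/(8D³N_a) = (75.9×10³)(1.87⁴)/(8·15.0³·10) = 3.4375 N/mm
k_C = Gd⁴/(8D³N_a) = (79.9×10³)(4.7⁴)/(8·60.0³·23) = 0.98099 N/mm
Springs A,B series: k_AB = 1/(1/3.4375+1/47) = 3.2032 N/mm; parallel with C: k_eq = 3.2032+0.98099 = 4.1842 N/mm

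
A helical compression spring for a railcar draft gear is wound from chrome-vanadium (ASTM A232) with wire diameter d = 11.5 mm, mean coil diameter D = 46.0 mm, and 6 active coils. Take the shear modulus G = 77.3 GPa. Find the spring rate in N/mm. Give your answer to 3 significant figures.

k = Gd⁴/(8D³N_a) = (77.3×10³ × 11.5⁴) / (8 × 46.0³ × 6)
  = 1.35198e+09 / 4.67213e+06 = 289.37 N/mm

289 N/mm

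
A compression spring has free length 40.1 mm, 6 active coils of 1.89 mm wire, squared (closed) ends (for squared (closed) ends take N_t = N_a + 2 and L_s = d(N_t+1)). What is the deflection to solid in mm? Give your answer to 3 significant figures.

23.1 mm

N_t = 8; L_s = 1.89·9 = 17.01 mm
δ_solid = L₀ − L_s = 40.1 − 17.01 = 23.09 mm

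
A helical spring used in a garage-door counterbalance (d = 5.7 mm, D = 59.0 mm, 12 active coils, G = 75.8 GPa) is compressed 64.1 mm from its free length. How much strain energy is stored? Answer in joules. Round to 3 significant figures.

k = Gd⁴/(8D³N_a) = (75.8×10³)(5.7⁴)/(8·59.0³·12) = 4.0583 N/mm
U = ½kδ² = 0.5 × 4.0583 × 64.1² = 8337.3 N·mm = 8.3373 J

8.34 J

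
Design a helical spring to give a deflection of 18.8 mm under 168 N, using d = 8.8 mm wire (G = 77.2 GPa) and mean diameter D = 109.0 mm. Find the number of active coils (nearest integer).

Required rate k = F/δ = 168/18.8 = 8.9362 N/mm
N_a = Gd⁴/(8D³k) = (77.2×10³ × 8.8⁴)/(8 × 109.0³ × 8.9362)
    = 4.62965e+08 / 9.25808e+07 = 5.001 → 5 coils

5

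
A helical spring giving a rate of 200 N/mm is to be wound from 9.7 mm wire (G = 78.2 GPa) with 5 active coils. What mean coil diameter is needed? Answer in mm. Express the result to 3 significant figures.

D = (Gd⁴/(8N_a·k))^(1/3) = (78.2×10³·9.7⁴/(8·5·200))^(1/3)
  = (86537.4)^(1/3) = 44.2318 mm

44.2 mm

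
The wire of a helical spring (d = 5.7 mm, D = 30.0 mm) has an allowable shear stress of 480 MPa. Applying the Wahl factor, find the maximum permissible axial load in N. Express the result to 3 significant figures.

C = D/d = 30.0/5.7 = 5.2632
K_W = (4C−1)/(4C−4) + 0.615/C = 20.053/17.053 + 0.1169 = 1.2928
τ_max = K·8FD/(πd³) → F_max = τ_allow·πd³/(8DK)
F_max = 480·π·5.7³/(8·30.0·1.2928) = 2.7926e+05/310.27 = 900.08 N

900 N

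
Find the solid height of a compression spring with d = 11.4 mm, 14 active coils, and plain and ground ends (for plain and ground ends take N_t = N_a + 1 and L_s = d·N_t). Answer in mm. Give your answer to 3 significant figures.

plain and ground ends: N_t = N_a + 1 = 14 + 1 = 15
L_s = d·N_t = 11.4 × 15 = 171 mm

171 mm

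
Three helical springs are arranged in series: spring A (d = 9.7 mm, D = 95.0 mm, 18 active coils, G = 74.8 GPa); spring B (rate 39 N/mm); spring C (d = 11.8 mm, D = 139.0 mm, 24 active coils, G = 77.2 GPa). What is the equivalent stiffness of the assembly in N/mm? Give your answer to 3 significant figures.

k_A = Gd⁴/(8D³N_a) = (74.8×10³)(9.7⁴)/(8·95.0³·18) = 5.3636 N/mm
k_C = Gd⁴/(8D³N_a) = (77.2×10³)(11.8⁴)/(8·139.0³·24) = 2.9027 N/mm
Series: 1/k_eq = 1/5.3636 + 1/39 + 1/2.9027 = 0.55659; k_eq = 1.7966 N/mm

1.80 N/mm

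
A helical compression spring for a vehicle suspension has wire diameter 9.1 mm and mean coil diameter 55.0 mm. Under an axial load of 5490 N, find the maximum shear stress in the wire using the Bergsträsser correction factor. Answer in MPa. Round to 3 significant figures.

Spring index C = D/d = 55.0/9.1 = 6.0440
K_B = (4C+2)/(4C−3) = 26.176/21.176 = 1.2361
τ₀ = 8FD/(πd³) = 8·5490·55.0/(π·9.1³) = 2.4156e+06/2367.4 = 1020.4 MPa
τ_max = K·τ₀ = 1.2361 × 1020.4 = 1261.3 MPa

1260 MPa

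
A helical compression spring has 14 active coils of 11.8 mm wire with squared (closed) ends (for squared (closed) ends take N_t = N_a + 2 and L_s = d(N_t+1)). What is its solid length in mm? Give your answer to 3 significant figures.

squared (closed) ends: N_t = N_a + 2 = 14 + 2 = 16
L_s = d·(N_t+1) = 11.8 × 17 = 200.6 mm

201 mm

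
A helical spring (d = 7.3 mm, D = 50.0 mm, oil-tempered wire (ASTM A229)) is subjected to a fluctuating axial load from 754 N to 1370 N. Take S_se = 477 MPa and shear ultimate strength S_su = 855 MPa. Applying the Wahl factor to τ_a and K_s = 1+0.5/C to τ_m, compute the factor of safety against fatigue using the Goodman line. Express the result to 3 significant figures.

C = D/d = 50.0/7.3 = 6.8493; K_W = (4C−1)/(4C−4)+0.615/C = 1.2180; K_s = 1+0.5/C = 1.0730
F_a = (F_max−F_min)/2 = 308 N; F_m = (F_max+F_min)/2 = 1062 N
τ_a = K_W·8F_aD/(πd³) = 1.2180 × 100.81 = 122.78 MPa
τ_m = K_s·8F_mD/(πd³) = 1.0730 × 347.59 = 372.96 MPa
Goodman: 1/n_f = τ_a/S_se + τ_m/S_su = 122.78/477 + 372.96/855 = 0.25741 + 0.43621 = 0.69362
n_f = 1/0.69362 = 1.442

1.44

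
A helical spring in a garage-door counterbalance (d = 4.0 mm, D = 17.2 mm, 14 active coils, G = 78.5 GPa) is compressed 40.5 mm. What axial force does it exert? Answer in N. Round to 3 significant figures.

k = Gd⁴/(8D³N_a) = (78.5×10³)(4.0⁴)/(8·17.2³·14) = 35.262 N/mm
F = k·δ = 35.262 × 40.5 = 1428.1 N

1430 N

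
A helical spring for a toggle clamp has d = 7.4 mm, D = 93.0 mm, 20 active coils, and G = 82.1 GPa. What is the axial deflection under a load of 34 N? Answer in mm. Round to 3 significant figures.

17.8 mm

k = Gd⁴/(8D³N_a) = (82.1×10³)(7.4⁴)/(8·93.0³·20) = 1.9129 N/mm
δ = F/k = 34 / 1.9129 = 17.774 mm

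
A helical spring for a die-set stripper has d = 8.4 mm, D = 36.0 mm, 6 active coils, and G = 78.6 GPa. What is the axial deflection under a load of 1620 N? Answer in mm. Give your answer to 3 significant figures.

9.27 mm

k = Gd⁴/(8D³N_a) = (78.6×10³)(8.4⁴)/(8·36.0³·6) = 174.74 N/mm
δ = F/k = 1620 / 174.74 = 9.2709 mm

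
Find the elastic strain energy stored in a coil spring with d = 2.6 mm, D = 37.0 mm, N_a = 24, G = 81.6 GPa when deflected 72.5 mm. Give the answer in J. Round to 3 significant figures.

k = Gd⁴/(8D³N_a) = (81.6×10³)(2.6⁴)/(8·37.0³·24) = 0.38342 N/mm
U = ½kδ² = 0.5 × 0.38342 × 72.5² = 1007.7 N·mm = 1.0077 J

1.01 J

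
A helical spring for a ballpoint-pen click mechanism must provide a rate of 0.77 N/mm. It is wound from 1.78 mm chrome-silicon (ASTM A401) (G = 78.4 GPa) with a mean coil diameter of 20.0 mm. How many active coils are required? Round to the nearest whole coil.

16

N_a = Gd⁴/(8D³k) = (78.4×10³ × 1.78⁴)/(8 × 20.0³ × 0.77)
    = 787039 / 49280 = 15.97 → 16 coils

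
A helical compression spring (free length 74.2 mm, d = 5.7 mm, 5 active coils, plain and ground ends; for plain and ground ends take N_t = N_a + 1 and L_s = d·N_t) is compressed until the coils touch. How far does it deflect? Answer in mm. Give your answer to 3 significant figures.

40.0 mm

N_t = 6; L_s = 5.7·6 = 34.2 mm
δ_solid = L₀ − L_s = 74.2 − 34.2 = 40 mm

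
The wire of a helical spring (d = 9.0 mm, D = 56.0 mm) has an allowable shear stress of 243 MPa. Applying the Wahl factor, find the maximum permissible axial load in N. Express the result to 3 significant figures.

1000 N

C = D/d = 56.0/9.0 = 6.2222
K_W = (4C−1)/(4C−4) + 0.615/C = 23.889/20.889 + 0.0988 = 1.2425
τ_max = K·8FD/(πd³) → F_max = τ_allow·πd³/(8DK)
F_max = 243·π·9.0³/(8·56.0·1.2425) = 5.5652e+05/556.62 = 999.83 N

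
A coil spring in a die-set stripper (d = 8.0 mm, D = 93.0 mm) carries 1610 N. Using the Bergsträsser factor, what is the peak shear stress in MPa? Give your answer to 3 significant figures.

Spring index C = D/d = 93.0/8.0 = 11.6250
K_B = (4C+2)/(4C−3) = 48.500/43.500 = 1.1149
τ₀ = 8FD/(πd³) = 8·1610·93.0/(π·8.0³) = 1.19784e+06/1608.5 = 744.7 MPa
τ_max = K·τ₀ = 1.1149 × 744.7 = 830.29 MPa

830 MPa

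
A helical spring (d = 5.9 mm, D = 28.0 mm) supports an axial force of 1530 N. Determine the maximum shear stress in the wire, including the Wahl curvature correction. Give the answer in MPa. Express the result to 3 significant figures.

706 MPa

Spring index C = D/d = 28.0/5.9 = 4.7458
K_W = (4C−1)/(4C−4) + 0.615/C = 17.983/14.983 + 0.1296 = 1.3298
τ₀ = 8FD/(πd³) = 8·1530·28.0/(π·5.9³) = 342720/645.22 = 531.17 MPa
τ_max = K·τ₀ = 1.3298 × 531.17 = 706.36 MPa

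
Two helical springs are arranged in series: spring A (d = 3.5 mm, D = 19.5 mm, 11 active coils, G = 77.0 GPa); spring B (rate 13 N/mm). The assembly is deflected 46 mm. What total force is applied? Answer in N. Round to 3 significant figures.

k_A = Gd⁴/(8D³N_a) = (77.0×10³)(3.5⁴)/(8·19.5³·11) = 17.708 N/mm
Series: 1/k_eq = 1/17.708 + 1/13 = 0.13339; k_eq = 7.4966 N/mm
F = k_eq·δ = 7.4966·46 = 344.84 N

345 N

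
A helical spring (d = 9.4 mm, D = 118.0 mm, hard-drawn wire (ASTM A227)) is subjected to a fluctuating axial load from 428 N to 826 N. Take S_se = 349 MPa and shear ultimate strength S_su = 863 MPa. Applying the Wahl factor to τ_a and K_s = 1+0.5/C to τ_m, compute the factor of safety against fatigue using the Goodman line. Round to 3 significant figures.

1.99

C = D/d = 118.0/9.4 = 12.5532; K_W = (4C−1)/(4C−4)+0.615/C = 1.1139; K_s = 1+0.5/C = 1.0398
F_a = (F_max−F_min)/2 = 199 N; F_m = (F_max+F_min)/2 = 627 N
τ_a = K_W·8F_aD/(πd³) = 1.1139 × 71.993 = 80.194 MPa
τ_m = K_s·8F_mD/(πd³) = 1.0398 × 226.83 = 235.87 MPa
Goodman: 1/n_f = τ_a/S_se + τ_m/S_su = 80.194/349 + 235.87/863 = 0.22978 + 0.27331 = 0.50309
n_f = 1/0.50309 = 1.988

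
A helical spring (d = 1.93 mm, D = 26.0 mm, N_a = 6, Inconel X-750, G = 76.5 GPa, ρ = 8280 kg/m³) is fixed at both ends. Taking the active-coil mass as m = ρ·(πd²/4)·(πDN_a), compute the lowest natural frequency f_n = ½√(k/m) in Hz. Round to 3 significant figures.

k = Gd⁴/(8D³N_a) = (76.5×10³)(1.93⁴)/(8·26.0³·6) = 1.2581 N/mm = 1258.1 N/m
Wire length L = πDN_a = π·26.0·6 = 490.09 mm
m = ρ·(πd²/4)·L = 8280 × 2.9255×10⁻⁶ m² × 0.49009 m = 0.011872 kg
f_n = ½√(k/m) = 0.5·√(1258.1/0.011872) = 0.5·√(1.0598e+05) = 162.77 Hz

163 Hz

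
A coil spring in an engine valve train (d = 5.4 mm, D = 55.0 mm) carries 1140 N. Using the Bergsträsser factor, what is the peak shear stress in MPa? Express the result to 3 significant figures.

1150 MPa

Spring index C = D/d = 55.0/5.4 = 10.1852
K_B = (4C+2)/(4C−3) = 42.741/37.741 = 1.1325
τ₀ = 8FD/(πd³) = 8·1140·55.0/(π·5.4³) = 501600/494.69 = 1014 MPa
τ_max = K·τ₀ = 1.1325 × 1014 = 1148.3 MPa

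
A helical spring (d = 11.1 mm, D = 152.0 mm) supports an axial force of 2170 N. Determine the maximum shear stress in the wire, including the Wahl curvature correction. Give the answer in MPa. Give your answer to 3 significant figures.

678 MPa

Spring index C = D/d = 152.0/11.1 = 13.6937
K_W = (4C−1)/(4C−4) + 0.615/C = 53.775/50.775 + 0.0449 = 1.1040
τ₀ = 8FD/(πd³) = 8·2170·152.0/(π·11.1³) = 2.63872e+06/4296.5 = 614.15 MPa
τ_max = K·τ₀ = 1.1040 × 614.15 = 678.02 MPa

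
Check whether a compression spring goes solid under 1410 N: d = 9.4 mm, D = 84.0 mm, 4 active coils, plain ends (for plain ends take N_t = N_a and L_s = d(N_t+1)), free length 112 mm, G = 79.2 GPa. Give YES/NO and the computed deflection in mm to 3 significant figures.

k = Gd⁴/(8D³N_a) = (79.2×10³)(9.4⁴)/(8·84.0³·4) = 32.602 N/mm
N_t = 4; L_s = 9.4·5 = 47 mm; δ_solid = L₀ − L_s = 112 − 47 = 65 mm
δ = F/k = 1410/32.602 = 43.248 mm
δ < δ_solid → spring does not go solid

NO, δ = 43.2 mm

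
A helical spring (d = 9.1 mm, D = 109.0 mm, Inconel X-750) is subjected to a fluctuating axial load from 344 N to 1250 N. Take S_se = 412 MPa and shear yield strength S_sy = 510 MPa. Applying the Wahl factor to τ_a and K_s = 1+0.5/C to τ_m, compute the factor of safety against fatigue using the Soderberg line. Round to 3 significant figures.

0.950

C = D/d = 109.0/9.1 = 11.9780; K_W = (4C−1)/(4C−4)+0.615/C = 1.1197; K_s = 1+0.5/C = 1.0417
F_a = (F_max−F_min)/2 = 453 N; F_m = (F_max+F_min)/2 = 797 N
τ_a = K_W·8F_aD/(πd³) = 1.1197 × 166.86 = 186.82 MPa
τ_m = K_s·8F_mD/(πd³) = 1.0417 × 293.56 = 305.82 MPa
Soderberg: 1/n_f = τ_a/S_se + τ_m/S_sy = 186.82/412 + 305.82/510 = 0.45345 + 0.59964 = 1.0531
n_f = 1/1.0531 = 0.9496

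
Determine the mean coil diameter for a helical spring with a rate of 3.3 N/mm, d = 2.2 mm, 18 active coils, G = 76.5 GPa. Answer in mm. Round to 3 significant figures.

D = (Gd⁴/(8N_a·k))^(1/3) = (76.5×10³·2.2⁴/(8·18·3.3))^(1/3)
  = (3771.17)^(1/3) = 15.5653 mm

15.6 mm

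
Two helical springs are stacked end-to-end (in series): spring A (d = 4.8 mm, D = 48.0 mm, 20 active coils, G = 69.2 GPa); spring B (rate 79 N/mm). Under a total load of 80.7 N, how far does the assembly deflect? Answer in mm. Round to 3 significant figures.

39.9 mm

k_A = Gd⁴/(8D³N_a) = (69.2×10³)(4.8⁴)/(8·48.0³·20) = 2.076 N/mm
Series: 1/k_eq = 1/2.076 + 1/79 = 0.49435; k_eq = 2.0228 N/mm
δ = F/k_eq = 80.7/2.0228 = 39.894 mm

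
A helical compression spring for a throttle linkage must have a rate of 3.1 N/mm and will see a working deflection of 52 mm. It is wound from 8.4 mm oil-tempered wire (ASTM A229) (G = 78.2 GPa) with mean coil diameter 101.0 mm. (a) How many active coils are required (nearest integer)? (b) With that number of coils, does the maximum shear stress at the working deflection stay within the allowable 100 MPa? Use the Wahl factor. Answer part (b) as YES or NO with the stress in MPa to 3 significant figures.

N_a = Gd⁴/(8D³k) = (78.2×10³)(8.4⁴)/(8·101.0³·3.1) = 15.24 → N_a = 15
Actual rate k = Gd⁴/(8D³·15) = 3.149 N/mm
Working load F = kδ = 3.149·52 = 163.75 N
C = 101.0/8.4 = 12.0238; K_W = (4C−1)/(4C−4)+0.615/C = 1.1192
τ_max = K_W·8FD/(πd³) = 1.1192·71.057 = 79.526 MPa
τ_max ≤ 100 MPa → acceptable

(a) 15 coils; (b) YES, τ_max = 79.5 MPa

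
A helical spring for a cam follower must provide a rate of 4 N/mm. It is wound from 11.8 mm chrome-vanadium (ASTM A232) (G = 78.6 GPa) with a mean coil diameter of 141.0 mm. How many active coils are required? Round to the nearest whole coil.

17

N_a = Gd⁴/(8D³k) = (78.6×10³ × 11.8⁴)/(8 × 141.0³ × 4)
    = 1.52388e+09 / 8.97031e+07 = 16.99 → 17 coils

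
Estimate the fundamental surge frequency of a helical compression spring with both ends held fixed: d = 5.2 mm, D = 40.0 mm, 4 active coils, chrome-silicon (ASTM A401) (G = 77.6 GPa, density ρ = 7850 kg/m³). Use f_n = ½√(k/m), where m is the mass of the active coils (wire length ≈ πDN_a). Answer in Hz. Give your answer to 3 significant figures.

k = Gd⁴/(8D³N_a) = (77.6×10³)(5.2⁴)/(8·40.0³·4) = 27.704 N/mm = 27704 N/m
Wire length L = πDN_a = π·40.0·4 = 502.65 mm
m = ρ·(πd²/4)·L = 7850 × 21.237×10⁻⁶ m² × 0.50265 m = 0.083798 kg
f_n = ½√(k/m) = 0.5·√(27704/0.083798) = 0.5·√(3.306e+05) = 287.49 Hz

287 Hz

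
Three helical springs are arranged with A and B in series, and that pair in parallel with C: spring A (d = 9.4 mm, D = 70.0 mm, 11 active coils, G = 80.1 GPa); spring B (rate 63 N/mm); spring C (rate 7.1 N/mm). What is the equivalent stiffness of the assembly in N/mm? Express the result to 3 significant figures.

k_A = Gd⁴/(8D³N_a) = (80.1×10³)(9.4⁴)/(8·70.0³·11) = 20.719 N/mm
Springs A,B series: k_AB = 1/(1/20.719+1/63) = 15.591 N/mm; parallel with C: k_eq = 15.591+7.1 = 22.691 N/mm

22.7 N/mm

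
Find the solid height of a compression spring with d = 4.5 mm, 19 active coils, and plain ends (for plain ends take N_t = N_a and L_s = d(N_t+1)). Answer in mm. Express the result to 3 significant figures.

plain ends: N_t = N_a = 19
L_s = d·(N_t+1) = 4.5 × 20 = 90 mm

90.0 mm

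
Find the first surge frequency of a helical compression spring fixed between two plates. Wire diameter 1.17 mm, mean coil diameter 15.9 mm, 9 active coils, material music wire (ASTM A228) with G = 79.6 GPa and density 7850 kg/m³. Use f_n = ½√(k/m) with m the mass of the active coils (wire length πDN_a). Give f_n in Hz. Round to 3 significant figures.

184 Hz

k = Gd⁴/(8D³N_a) = (79.6×10³)(1.17⁴)/(8·15.9³·9) = 0.51539 N/mm = 515.39 N/m
Wire length L = πDN_a = π·15.9·9 = 449.56 mm
m = ρ·(πd²/4)·L = 7850 × 1.0751×10⁻⁶ m² × 0.44956 m = 0.0037942 kg
f_n = ½√(k/m) = 0.5·√(515.39/0.0037942) = 0.5·√(1.3584e+05) = 184.28 Hz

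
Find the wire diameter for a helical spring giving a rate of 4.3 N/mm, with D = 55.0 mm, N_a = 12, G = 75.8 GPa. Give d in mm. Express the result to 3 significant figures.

d = (8D³N_a·k / G)^(1/4) = (8·55.0³·12·4.3 / (75.8×10³))^0.25
  = (906.06)^0.25 = 5.4864 mm

5.49 mm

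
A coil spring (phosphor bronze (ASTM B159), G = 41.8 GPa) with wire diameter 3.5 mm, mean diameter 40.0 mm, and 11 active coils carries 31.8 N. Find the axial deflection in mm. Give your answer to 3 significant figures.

28.6 mm

k = Gd⁴/(8D³N_a) = (41.8×10³)(3.5⁴)/(8·40.0³·11) = 1.1137 N/mm
δ = F/k = 31.8 / 1.1137 = 28.552 mm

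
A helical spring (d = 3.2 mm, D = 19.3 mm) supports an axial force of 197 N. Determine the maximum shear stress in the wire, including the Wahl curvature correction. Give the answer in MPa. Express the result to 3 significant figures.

Spring index C = D/d = 19.3/3.2 = 6.0312
K_W = (4C−1)/(4C−4) + 0.615/C = 23.125/20.125 + 0.1020 = 1.2510
τ₀ = 8FD/(πd³) = 8·197·19.3/(π·3.2³) = 30416.8/102.94 = 295.47 MPa
τ_max = K·τ₀ = 1.2510 × 295.47 = 369.64 MPa

370 MPa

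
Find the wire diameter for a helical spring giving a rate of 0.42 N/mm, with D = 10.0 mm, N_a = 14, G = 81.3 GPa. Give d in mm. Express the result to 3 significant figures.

0.872 mm

d = (8D³N_a·k / G)^(1/4) = (8·10.0³·14·0.42 / (81.3×10³))^0.25
  = (0.5786)^0.25 = 0.8722 mm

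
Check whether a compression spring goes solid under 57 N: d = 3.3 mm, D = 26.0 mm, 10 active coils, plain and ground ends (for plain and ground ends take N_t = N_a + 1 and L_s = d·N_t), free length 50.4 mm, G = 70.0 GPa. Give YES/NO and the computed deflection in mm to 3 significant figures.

NO, δ = 9.65 mm

k = Gd⁴/(8D³N_a) = (70.0×10³)(3.3⁴)/(8·26.0³·10) = 5.904 N/mm
N_t = 11; L_s = 3.3·11 = 36.3 mm; δ_solid = L₀ − L_s = 50.4 − 36.3 = 14.1 mm
δ = F/k = 57/5.904 = 9.6545 mm
δ < δ_solid → spring does not go solid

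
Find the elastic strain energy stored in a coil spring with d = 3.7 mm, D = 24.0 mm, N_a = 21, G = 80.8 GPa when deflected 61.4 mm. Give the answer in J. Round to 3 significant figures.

k = Gd⁴/(8D³N_a) = (80.8×10³)(3.7⁴)/(8·24.0³·21) = 6.5204 N/mm
U = ½kδ² = 0.5 × 6.5204 × 61.4² = 12291 N·mm = 12.291 J

12.3 J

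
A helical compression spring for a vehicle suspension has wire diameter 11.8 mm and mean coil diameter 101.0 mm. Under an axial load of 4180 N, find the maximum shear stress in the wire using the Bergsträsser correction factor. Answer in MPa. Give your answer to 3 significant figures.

759 MPa

Spring index C = D/d = 101.0/11.8 = 8.5593
K_B = (4C+2)/(4C−3) = 36.237/31.237 = 1.1601
τ₀ = 8FD/(πd³) = 8·4180·101.0/(π·11.8³) = 3.37744e+06/5161.7 = 654.32 MPa
τ_max = K·τ₀ = 1.1601 × 654.32 = 759.06 MPa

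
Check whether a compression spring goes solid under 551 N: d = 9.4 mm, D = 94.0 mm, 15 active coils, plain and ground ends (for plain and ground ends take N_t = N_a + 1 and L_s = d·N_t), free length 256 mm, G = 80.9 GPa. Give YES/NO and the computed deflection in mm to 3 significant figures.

NO, δ = 86.9 mm

k = Gd⁴/(8D³N_a) = (80.9×10³)(9.4⁴)/(8·94.0³·15) = 6.3372 N/mm
N_t = 16; L_s = 9.4·16 = 150.4 mm; δ_solid = L₀ − L_s = 256 − 150.4 = 105.6 mm
δ = F/k = 551/6.3372 = 86.947 mm
δ < δ_solid → spring does not go solid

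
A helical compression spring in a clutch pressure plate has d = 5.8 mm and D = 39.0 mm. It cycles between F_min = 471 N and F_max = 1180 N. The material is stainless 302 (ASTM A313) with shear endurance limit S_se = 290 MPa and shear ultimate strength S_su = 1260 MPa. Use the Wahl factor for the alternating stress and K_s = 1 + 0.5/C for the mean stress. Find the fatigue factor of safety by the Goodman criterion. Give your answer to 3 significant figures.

0.894

C = D/d = 39.0/5.8 = 6.7241; K_W = (4C−1)/(4C−4)+0.615/C = 1.2225; K_s = 1+0.5/C = 1.0744
F_a = (F_max−F_min)/2 = 354.5 N; F_m = (F_max+F_min)/2 = 825.5 N
τ_a = K_W·8F_aD/(πd³) = 1.2225 × 180.44 = 220.59 MPa
τ_m = K_s·8F_mD/(πd³) = 1.0744 × 420.18 = 451.43 MPa
Goodman: 1/n_f = τ_a/S_se + τ_m/S_su = 220.59/290 + 451.43/1260 = 0.76065 + 0.35828 = 1.1189
n_f = 1/1.1189 = 0.8937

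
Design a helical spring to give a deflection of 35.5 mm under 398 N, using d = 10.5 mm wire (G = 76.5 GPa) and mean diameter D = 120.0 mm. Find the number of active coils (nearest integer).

6

Required rate k = F/δ = 398/35.5 = 11.211 N/mm
N_a = Gd⁴/(8D³k) = (76.5×10³ × 10.5⁴)/(8 × 120.0³ × 11.211)
    = 9.29862e+08 / 1.54985e+08 = 6 → 6 coils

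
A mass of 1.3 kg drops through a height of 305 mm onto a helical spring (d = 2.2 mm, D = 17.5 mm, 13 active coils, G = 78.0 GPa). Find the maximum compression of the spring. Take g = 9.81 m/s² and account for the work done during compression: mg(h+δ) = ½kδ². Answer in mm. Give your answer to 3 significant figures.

k = Gd⁴/(8D³N_a) = (78.0×10³)(2.2⁴)/(8·17.5³·13) = 3.2782 N/mm
W = mg = 1.3 × 9.81 = 12.753 N
½kδ² − Wδ − Wh = 0 → δ = (W + √(W² + 2kWh))/k
δ = (12.753 + √(162.64 + 25502.3))/3.2782 = (12.753 + 160.2)/3.2782 = 52.759 mm

52.8 mm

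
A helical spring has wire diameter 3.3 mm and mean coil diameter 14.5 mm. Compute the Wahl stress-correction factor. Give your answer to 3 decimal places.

1.361

C = D/d = 14.5/3.3 = 4.3939
K_W = (4C−1)/(4C−4) + 0.615/C = 16.576/13.576 + 0.1400 = 1.3609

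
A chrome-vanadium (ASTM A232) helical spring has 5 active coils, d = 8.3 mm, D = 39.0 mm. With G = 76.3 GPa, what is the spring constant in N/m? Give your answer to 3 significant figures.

153000 N/m

k = Gd⁴/(8D³N_a) = (76.3×10³ × 8.3⁴) / (8 × 39.0³ × 5)
  = 3.62107e+08 / 2.37276e+06 = 152.61 N/mm = 1.5261e+05 N/m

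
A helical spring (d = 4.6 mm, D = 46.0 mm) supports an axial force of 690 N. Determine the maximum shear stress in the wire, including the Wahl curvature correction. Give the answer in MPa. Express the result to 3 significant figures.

Spring index C = D/d = 46.0/4.6 = 10.0000
K_W = (4C−1)/(4C−4) + 0.615/C = 39.000/36.000 + 0.0615 = 1.1448
τ₀ = 8FD/(πd³) = 8·690·46.0/(π·4.6³) = 253920/305.79 = 830.37 MPa
τ_max = K·τ₀ = 1.1448 × 830.37 = 950.64 MPa

951 MPa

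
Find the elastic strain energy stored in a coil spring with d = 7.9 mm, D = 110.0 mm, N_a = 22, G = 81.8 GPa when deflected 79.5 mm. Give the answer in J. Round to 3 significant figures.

k = Gd⁴/(8D³N_a) = (81.8×10³)(7.9⁴)/(8·110.0³·22) = 1.3601 N/mm
U = ½kδ² = 0.5 × 1.3601 × 79.5² = 4298.1 N·mm = 4.2981 J

4.30 J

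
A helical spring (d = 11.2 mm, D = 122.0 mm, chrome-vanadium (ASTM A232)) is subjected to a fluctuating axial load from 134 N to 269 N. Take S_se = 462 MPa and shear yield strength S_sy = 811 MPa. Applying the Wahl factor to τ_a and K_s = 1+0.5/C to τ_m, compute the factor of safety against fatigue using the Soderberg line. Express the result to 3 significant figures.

C = D/d = 122.0/11.2 = 10.8929; K_W = (4C−1)/(4C−4)+0.615/C = 1.1323; K_s = 1+0.5/C = 1.0459
F_a = (F_max−F_min)/2 = 67.5 N; F_m = (F_max+F_min)/2 = 201.5 N
τ_a = K_W·8F_aD/(πd³) = 1.1323 × 14.926 = 16.901 MPa
τ_m = K_s·8F_mD/(πd³) = 1.0459 × 44.558 = 46.603 MPa
Soderberg: 1/n_f = τ_a/S_se + τ_m/S_sy = 16.901/462 + 46.603/811 = 0.03658 + 0.05746 = 0.094045
n_f = 1/0.094045 = 10.63

10.6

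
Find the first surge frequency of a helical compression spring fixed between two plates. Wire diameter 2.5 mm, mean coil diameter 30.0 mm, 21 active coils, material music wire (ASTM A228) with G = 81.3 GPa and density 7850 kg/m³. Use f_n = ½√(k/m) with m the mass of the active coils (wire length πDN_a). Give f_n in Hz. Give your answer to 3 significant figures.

k = Gd⁴/(8D³N_a) = (81.3×10³)(2.5⁴)/(8·30.0³·21) = 0.70013 N/mm = 700.13 N/m
Wire length L = πDN_a = π·30.0·21 = 1979.2 mm
m = ρ·(πd²/4)·L = 7850 × 4.9087×10⁻⁶ m² × 1.9792 m = 0.076266 kg
f_n = ½√(k/m) = 0.5·√(700.13/0.076266) = 0.5·√(9180.1) = 47.906 Hz

47.9 Hz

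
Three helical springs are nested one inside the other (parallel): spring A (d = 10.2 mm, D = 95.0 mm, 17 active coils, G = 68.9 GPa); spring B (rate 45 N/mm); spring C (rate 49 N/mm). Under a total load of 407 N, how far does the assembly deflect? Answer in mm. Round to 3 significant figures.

4.05 mm

k_A = Gd⁴/(8D³N_a) = (68.9×10³)(10.2⁴)/(8·95.0³·17) = 6.396 N/mm
Parallel: k_eq = 6.396 + 45 + 49 = 100.4 N/mm
δ = F/k_eq = 407/100.4 = 4.0539 mm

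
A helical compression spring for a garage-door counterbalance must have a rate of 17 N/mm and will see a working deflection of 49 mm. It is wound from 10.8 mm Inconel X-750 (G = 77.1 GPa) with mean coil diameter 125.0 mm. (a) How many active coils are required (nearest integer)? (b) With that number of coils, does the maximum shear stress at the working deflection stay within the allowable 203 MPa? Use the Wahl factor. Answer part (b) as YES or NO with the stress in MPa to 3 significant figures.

(a) 4 coils; (b) NO, τ_max = 234 MPa

N_a = Gd⁴/(8D³k) = (77.1×10³)(10.8⁴)/(8·125.0³·17) = 3.949 → N_a = 4
Actual rate k = Gd⁴/(8D³·4) = 16.783 N/mm
Working load F = kδ = 16.783·49 = 822.37 N
C = 125.0/10.8 = 11.5741; K_W = (4C−1)/(4C−4)+0.615/C = 1.1241
τ_max = K_W·8FD/(πd³) = 1.1241·207.8 = 233.58 MPa
τ_max > 203 MPa → exceeds allowable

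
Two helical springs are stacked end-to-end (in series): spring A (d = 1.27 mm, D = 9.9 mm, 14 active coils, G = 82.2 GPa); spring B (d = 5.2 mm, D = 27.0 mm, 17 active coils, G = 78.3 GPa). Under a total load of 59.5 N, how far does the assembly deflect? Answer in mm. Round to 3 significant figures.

33.0 mm

k_A = Gd⁴/(8D³N_a) = (82.2×10³)(1.27⁴)/(8·9.9³·14) = 1.9677 N/mm
k_B = Gd⁴/(8D³N_a) = (78.3×10³)(5.2⁴)/(8·27.0³·17) = 21.387 N/mm
Series: 1/k_eq = 1/1.9677 + 1/21.387 = 0.55496; k_eq = 1.8019 N/mm
δ = F/k_eq = 59.5/1.8019 = 33.02 mm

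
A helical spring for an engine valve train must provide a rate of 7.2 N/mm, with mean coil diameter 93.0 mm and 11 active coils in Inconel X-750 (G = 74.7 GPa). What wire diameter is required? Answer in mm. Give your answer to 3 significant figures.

9.09 mm

d = (8D³N_a·k / G)^(1/4) = (8·93.0³·11·7.2 / (74.7×10³))^0.25
  = (6822.5)^0.25 = 9.0884 mm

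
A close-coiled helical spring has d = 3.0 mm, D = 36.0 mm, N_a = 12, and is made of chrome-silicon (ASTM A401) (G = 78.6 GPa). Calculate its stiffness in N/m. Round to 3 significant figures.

k = Gd⁴/(8D³N_a) = (78.6×10³ × 3.0⁴) / (8 × 36.0³ × 12)
  = 6.3666e+06 / 4.47898e+06 = 1.4214 N/mm = 1421.4 N/m

1420 N/m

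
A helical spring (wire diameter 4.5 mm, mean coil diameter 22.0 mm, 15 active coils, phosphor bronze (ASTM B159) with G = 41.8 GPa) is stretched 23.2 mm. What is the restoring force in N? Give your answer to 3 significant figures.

k = Gd⁴/(8D³N_a) = (41.8×10³)(4.5⁴)/(8·22.0³·15) = 13.415 N/mm
F = k·δ = 13.415 × 23.2 = 311.22 N

311 N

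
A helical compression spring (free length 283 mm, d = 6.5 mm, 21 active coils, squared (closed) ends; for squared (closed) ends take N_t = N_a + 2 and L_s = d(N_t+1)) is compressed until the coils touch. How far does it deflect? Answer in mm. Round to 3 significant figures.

127 mm

N_t = 23; L_s = 6.5·24 = 156 mm
δ_solid = L₀ − L_s = 283 − 156 = 127 mm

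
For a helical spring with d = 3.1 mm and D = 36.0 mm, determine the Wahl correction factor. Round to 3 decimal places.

C = D/d = 36.0/3.1 = 11.6129
K_W = (4C−1)/(4C−4) + 0.615/C = 45.452/42.452 + 0.0530 = 1.1236

1.124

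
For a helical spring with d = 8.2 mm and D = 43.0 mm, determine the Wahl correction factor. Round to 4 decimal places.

1.2940

C = D/d = 43.0/8.2 = 5.2439
K_W = (4C−1)/(4C−4) + 0.615/C = 19.976/16.976 + 0.1173 = 1.2940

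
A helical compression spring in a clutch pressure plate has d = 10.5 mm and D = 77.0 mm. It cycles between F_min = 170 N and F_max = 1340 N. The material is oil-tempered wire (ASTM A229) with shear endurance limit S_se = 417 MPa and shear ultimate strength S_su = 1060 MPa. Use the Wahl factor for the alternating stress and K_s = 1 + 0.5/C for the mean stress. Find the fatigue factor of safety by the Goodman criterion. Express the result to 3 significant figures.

2.41

C = D/d = 77.0/10.5 = 7.3333; K_W = (4C−1)/(4C−4)+0.615/C = 1.2023; K_s = 1+0.5/C = 1.0682
F_a = (F_max−F_min)/2 = 585 N; F_m = (F_max+F_min)/2 = 755 N
τ_a = K_W·8F_aD/(πd³) = 1.2023 × 99.087 = 119.13 MPa
τ_m = K_s·8F_mD/(πd³) = 1.0682 × 127.88 = 136.6 MPa
Goodman: 1/n_f = τ_a/S_se + τ_m/S_su = 119.13/417 + 136.6/1060 = 0.28569 + 0.12887 = 0.41456
n_f = 1/0.41456 = 2.412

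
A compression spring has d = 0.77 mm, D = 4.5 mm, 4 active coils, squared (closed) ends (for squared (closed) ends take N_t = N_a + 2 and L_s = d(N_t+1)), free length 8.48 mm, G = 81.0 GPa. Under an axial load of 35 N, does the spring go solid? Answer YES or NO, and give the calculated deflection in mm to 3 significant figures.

k = Gd⁴/(8D³N_a) = (81.0×10³)(0.77⁴)/(8·4.5³·4) = 9.7647 N/mm
N_t = 6; L_s = 0.77·7 = 5.39 mm; δ_solid = L₀ − L_s = 8.48 − 5.39 = 3.09 mm
δ = F/k = 35/9.7647 = 3.5843 mm
δ ≥ δ_solid → spring goes solid

YES, δ = 3.58 mm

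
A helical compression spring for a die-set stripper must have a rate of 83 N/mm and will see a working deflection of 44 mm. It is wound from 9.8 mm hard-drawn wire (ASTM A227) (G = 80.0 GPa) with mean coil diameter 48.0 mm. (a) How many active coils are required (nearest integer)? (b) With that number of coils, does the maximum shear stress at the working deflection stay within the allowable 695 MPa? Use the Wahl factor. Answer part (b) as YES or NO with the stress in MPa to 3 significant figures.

N_a = Gd⁴/(8D³k) = (80.0×10³)(9.8⁴)/(8·48.0³·83) = 10.05 → N_a = 10
Actual rate k = Gd⁴/(8D³·10) = 83.403 N/mm
Working load F = kδ = 83.403·44 = 3669.7 N
C = 48.0/9.8 = 4.8980; K_W = (4C−1)/(4C−4)+0.615/C = 1.3180
τ_max = K_W·8FD/(πd³) = 1.3180·476.58 = 628.12 MPa
τ_max ≤ 695 MPa → acceptable

(a) 10 coils; (b) YES, τ_max = 628 MPa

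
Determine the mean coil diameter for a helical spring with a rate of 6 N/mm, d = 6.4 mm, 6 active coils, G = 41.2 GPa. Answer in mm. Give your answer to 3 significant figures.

D = (Gd⁴/(8N_a·k))^(1/3) = (41.2×10³·6.4⁴/(8·6·6))^(1/3)
  = (240007)^(1/3) = 62.1453 mm

62.1 mm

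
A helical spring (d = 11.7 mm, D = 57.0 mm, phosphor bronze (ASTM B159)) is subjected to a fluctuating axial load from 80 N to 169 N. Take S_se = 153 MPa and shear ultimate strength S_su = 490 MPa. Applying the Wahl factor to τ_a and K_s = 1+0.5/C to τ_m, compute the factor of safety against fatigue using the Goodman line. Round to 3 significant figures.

C = D/d = 57.0/11.7 = 4.8718; K_W = (4C−1)/(4C−4)+0.615/C = 1.3199; K_s = 1+0.5/C = 1.1026
F_a = (F_max−F_min)/2 = 44.5 N; F_m = (F_max+F_min)/2 = 124.5 N
τ_a = K_W·8F_aD/(πd³) = 1.3199 × 4.0329 = 5.3232 MPa
τ_m = K_s·8F_mD/(πd³) = 1.1026 × 11.283 = 12.441 MPa
Goodman: 1/n_f = τ_a/S_se + τ_m/S_su = 5.3232/153 + 12.441/490 = 0.03479 + 0.02539 = 0.060182
n_f = 1/0.060182 = 16.62

16.6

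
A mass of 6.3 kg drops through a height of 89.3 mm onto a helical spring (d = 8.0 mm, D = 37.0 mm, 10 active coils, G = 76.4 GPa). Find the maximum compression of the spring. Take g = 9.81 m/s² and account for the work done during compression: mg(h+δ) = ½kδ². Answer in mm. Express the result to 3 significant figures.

k = Gd⁴/(8D³N_a) = (76.4×10³)(8.0⁴)/(8·37.0³·10) = 77.225 N/mm
W = mg = 6.3 × 9.81 = 61.803 N
½kδ² − Wδ − Wh = 0 → δ = (W + √(W² + 2kWh))/k
δ = (61.803 + √(3819.6 + 852411))/77.225 = (61.803 + 925.33)/77.225 = 12.783 mm

12.8 mm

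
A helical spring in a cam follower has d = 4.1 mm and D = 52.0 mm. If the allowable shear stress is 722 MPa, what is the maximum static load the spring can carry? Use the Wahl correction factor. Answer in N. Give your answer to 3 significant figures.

C = D/d = 52.0/4.1 = 12.6829
K_W = (4C−1)/(4C−4) + 0.615/C = 49.732/46.732 + 0.0485 = 1.1127
τ_max = K·8FD/(πd³) → F_max = τ_allow·πd³/(8DK)
F_max = 722·π·4.1³/(8·52.0·1.1127) = 1.5633e+05/462.88 = 337.73 N

338 N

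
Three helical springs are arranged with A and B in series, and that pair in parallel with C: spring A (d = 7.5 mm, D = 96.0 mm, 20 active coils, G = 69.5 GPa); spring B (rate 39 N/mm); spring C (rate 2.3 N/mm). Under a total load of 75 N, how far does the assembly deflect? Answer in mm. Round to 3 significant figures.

k_A = Gd⁴/(8D³N_a) = (69.5×10³)(7.5⁴)/(8·96.0³·20) = 1.5534 N/mm
Springs A,B series: k_AB = 1/(1/1.5534+1/39) = 1.4939 N/mm; parallel with C: k_eq = 1.4939+2.3 = 3.7939 N/mm
δ = F/k_eq = 75/3.7939 = 19.768 mm

19.8 mm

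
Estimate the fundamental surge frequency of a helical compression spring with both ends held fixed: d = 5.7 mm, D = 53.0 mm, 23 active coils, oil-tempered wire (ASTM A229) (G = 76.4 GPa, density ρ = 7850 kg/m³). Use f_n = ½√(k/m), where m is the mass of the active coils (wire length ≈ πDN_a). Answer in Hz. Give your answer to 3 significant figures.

k = Gd⁴/(8D³N_a) = (76.4×10³)(5.7⁴)/(8·53.0³·23) = 2.9441 N/mm = 2944.1 N/m
Wire length L = πDN_a = π·53.0·23 = 3829.6 mm
m = ρ·(πd²/4)·L = 7850 × 25.518×10⁻⁶ m² × 3.8296 m = 0.76712 kg
f_n = ½√(k/m) = 0.5·√(2944.1/0.76712) = 0.5·√(3837.8) = 30.975 Hz

31.0 Hz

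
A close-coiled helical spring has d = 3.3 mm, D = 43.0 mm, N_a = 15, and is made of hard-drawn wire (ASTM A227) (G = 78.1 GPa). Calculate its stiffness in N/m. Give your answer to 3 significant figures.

971 N/m

k = Gd⁴/(8D³N_a) = (78.1×10³ × 3.3⁴) / (8 × 43.0³ × 15)
  = 9.26204e+06 / 9.54084e+06 = 0.97078 N/mm = 970.78 N/m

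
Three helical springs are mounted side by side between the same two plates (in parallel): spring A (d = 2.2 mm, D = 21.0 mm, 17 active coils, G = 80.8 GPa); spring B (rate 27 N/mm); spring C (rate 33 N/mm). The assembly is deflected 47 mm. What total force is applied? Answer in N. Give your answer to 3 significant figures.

k_A = Gd⁴/(8D³N_a) = (80.8×10³)(2.2⁴)/(8·21.0³·17) = 1.5028 N/mm
Parallel: k_eq = 1.5028 + 27 + 33 = 61.503 N/mm
F = k_eq·δ = 61.503·47 = 2890.6 N

2890 N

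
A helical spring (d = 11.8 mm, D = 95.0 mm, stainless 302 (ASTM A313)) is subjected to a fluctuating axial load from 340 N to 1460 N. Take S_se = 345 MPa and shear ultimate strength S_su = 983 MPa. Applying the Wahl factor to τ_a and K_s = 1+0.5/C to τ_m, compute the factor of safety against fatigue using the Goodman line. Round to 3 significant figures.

C = D/d = 95.0/11.8 = 8.0508; K_W = (4C−1)/(4C−4)+0.615/C = 1.1828; K_s = 1+0.5/C = 1.0621
F_a = (F_max−F_min)/2 = 560 N; F_m = (F_max+F_min)/2 = 900 N
τ_a = K_W·8F_aD/(πd³) = 1.1828 × 82.453 = 97.522 MPa
τ_m = K_s·8F_mD/(πd³) = 1.0621 × 132.51 = 140.74 MPa
Goodman: 1/n_f = τ_a/S_se + τ_m/S_su = 97.522/345 + 140.74/983 = 0.28267 + 0.14318 = 0.42585
n_f = 1/0.42585 = 2.348

2.35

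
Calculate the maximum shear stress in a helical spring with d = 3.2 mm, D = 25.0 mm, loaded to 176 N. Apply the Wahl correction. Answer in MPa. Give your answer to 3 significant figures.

406 MPa

Spring index C = D/d = 25.0/3.2 = 7.8125
K_W = (4C−1)/(4C−4) + 0.615/C = 30.250/27.250 + 0.0787 = 1.1888
τ₀ = 8FD/(πd³) = 8·176·25.0/(π·3.2³) = 35200/102.94 = 341.93 MPa
τ_max = K·τ₀ = 1.1888 × 341.93 = 406.5 MPa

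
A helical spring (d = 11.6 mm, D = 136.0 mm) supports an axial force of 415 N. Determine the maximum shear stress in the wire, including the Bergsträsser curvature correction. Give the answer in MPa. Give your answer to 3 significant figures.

103 MPa

Spring index C = D/d = 136.0/11.6 = 11.7241
K_B = (4C+2)/(4C−3) = 48.897/43.897 = 1.1139
τ₀ = 8FD/(πd³) = 8·415·136.0/(π·11.6³) = 451520/4903.7 = 92.077 MPa
τ_max = K·τ₀ = 1.1139 × 92.077 = 102.57 MPa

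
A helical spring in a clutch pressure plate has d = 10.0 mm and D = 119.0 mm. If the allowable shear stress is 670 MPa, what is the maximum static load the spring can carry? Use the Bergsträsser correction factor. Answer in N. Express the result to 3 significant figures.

C = D/d = 119.0/10.0 = 11.9000
K_B = (4C+2)/(4C−3) = 49.600/44.600 = 1.1121
τ_max = K·8FD/(πd³) → F_max = τ_allow·πd³/(8DK)
F_max = 670·π·10.0³/(8·119.0·1.1121) = 2.1049e+06/1058.7 = 1988.1 N

1990 N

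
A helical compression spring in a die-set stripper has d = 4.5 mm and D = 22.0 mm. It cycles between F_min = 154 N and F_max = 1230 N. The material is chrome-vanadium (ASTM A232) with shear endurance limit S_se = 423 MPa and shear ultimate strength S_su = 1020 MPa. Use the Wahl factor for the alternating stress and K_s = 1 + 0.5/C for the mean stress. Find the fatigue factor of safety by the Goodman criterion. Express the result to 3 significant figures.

C = D/d = 22.0/4.5 = 4.8889; K_W = (4C−1)/(4C−4)+0.615/C = 1.3187; K_s = 1+0.5/C = 1.1023
F_a = (F_max−F_min)/2 = 538 N; F_m = (F_max+F_min)/2 = 692 N
τ_a = K_W·8F_aD/(πd³) = 1.3187 × 330.76 = 436.15 MPa
τ_m = K_s·8F_mD/(πd³) = 1.1023 × 425.43 = 468.94 MPa
Goodman: 1/n_f = τ_a/S_se + τ_m/S_su = 436.15/423 + 468.94/1020 = 1.03109 + 0.45975 = 1.4908
n_f = 1/1.4908 = 0.6708

0.671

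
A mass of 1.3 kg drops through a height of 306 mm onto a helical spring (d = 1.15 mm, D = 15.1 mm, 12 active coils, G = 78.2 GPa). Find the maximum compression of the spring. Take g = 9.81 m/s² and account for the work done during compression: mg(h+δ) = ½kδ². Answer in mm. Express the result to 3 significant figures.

k = Gd⁴/(8D³N_a) = (78.2×10³)(1.15⁴)/(8·15.1³·12) = 0.41381 N/mm
W = mg = 1.3 × 9.81 = 12.753 N
½kδ² − Wδ − Wh = 0 → δ = (W + √(W² + 2kWh))/k
δ = (12.753 + √(162.64 + 3229.68))/0.41381 = (12.753 + 58.244)/0.41381 = 171.57 mm

172 mm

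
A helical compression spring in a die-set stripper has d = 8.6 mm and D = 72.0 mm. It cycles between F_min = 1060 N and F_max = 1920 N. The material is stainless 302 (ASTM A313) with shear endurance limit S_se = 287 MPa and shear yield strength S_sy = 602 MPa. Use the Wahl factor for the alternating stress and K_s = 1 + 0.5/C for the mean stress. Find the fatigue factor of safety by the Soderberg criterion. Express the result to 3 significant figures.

C = D/d = 72.0/8.6 = 8.3721; K_W = (4C−1)/(4C−4)+0.615/C = 1.1752; K_s = 1+0.5/C = 1.0597
F_a = (F_max−F_min)/2 = 430 N; F_m = (F_max+F_min)/2 = 1490 N
τ_a = K_W·8F_aD/(πd³) = 1.1752 × 123.95 = 145.66 MPa
τ_m = K_s·8F_mD/(πd³) = 1.0597 × 429.5 = 455.15 MPa
Soderberg: 1/n_f = τ_a/S_se + τ_m/S_sy = 145.66/287 + 455.15/602 = 0.50754 + 0.75606 = 1.2636
n_f = 1/1.2636 = 0.7914

0.791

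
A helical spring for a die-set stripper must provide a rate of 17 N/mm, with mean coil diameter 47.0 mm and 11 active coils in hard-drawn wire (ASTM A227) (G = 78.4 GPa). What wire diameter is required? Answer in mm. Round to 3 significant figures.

6.67 mm

d = (8D³N_a·k / G)^(1/4) = (8·47.0³·11·17 / (78.4×10³))^0.25
  = (1981.1)^0.25 = 6.6716 mm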